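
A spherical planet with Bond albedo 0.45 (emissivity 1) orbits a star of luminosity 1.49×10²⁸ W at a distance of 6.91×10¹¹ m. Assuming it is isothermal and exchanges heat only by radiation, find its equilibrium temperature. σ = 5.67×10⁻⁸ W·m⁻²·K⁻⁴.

T ≈ 279 K

First find the stellar flux at distance d: S = L/(4πd²) = 1.49×10²⁸/(4π·(6.91×10¹¹)²) = 2483 W/m².
For an isothermal sphere, absorbed (1−a)S·πr² = emitted σ·4πr²·T⁴, so T⁴ = (1−a)S/(4σ).
T⁴ = 0.550·2483/(4·5.67×10⁻⁸) = 6.022×10⁹ K⁴.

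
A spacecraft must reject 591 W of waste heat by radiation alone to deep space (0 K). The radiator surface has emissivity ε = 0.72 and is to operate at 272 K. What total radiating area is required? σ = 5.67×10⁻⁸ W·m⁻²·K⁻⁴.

A ≈ 2.64 m²

P = εσA T⁴ ⇒ A = P/(εσT⁴).
T⁴ = 5.474×10⁹ K⁴.
A = 591/(0.72 × 5.67×10⁻⁸ × 5.474×10⁹).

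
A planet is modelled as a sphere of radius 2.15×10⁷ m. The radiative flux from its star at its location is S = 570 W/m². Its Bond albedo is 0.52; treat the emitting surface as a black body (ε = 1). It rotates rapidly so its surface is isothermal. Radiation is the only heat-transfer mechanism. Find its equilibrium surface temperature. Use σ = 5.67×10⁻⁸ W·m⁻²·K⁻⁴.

At equilibrium, absorbed power = emitted power.
Absorbing cross-section = πr² = 1.452×10¹⁵ m²; emitting surface = 4πr² = 5.809×10¹⁵ m² (ratio 4).
(1−a)S·A_cross = εσ·A_surf·T⁴  ⇒  T⁴ = (1−a)S/(4σ).
T⁴ = 0.480·570/(4·5.67×10⁻⁸) = 1.206×10⁹ K⁴.
T = (1.206×10⁹)^(1/4).

T ≈ 186 K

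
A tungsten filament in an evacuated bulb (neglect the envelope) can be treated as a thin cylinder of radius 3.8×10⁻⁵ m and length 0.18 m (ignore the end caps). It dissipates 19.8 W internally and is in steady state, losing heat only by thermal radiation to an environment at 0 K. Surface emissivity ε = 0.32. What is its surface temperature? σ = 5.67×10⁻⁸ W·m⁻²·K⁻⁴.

T ≈ 2240 K

Steady state: internal power = radiated power, P = εσA T⁴.
Radiating area A = 2πrL = 4.298×10⁻⁵ m².
T⁴ = P/(εσA) = 19.8/(0.32·5.67×10⁻⁸·4.298×10⁻⁵) = 2.539×10¹³ K⁴.
T = (2.539×10¹³)^(1/4).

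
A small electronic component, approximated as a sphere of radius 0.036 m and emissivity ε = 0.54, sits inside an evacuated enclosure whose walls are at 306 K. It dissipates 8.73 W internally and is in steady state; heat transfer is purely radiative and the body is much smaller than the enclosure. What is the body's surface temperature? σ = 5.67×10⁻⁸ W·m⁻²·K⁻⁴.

T ≈ 403 K

For a small grey body in a large enclosure, net radiated power = εσA(T⁴ − T_w⁴).
Steady state: P = εσA(T⁴ − T_w⁴) with A = 4πr² = 0.01629 m².
T⁴ = P/(εσA) + T_w⁴ = 8.73/(0.54·5.67×10⁻⁸·0.01629) + (306)⁴
    = 1.751×10¹⁰ + 8.768×10⁹ = 2.628×10¹⁰ K⁴.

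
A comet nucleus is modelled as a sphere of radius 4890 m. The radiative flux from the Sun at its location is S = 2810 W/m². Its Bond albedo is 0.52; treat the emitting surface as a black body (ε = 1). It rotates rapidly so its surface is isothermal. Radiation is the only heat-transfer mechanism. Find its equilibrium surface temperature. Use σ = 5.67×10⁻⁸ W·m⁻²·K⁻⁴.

At equilibrium, absorbed power = emitted power.
Absorbing cross-section = πr² = 7.512×10⁷ m²; emitting surface = 4πr² = 3.005×10⁸ m² (ratio 4).
(1−a)S·A_cross = εσ·A_surf·T⁴  ⇒  T⁴ = (1−a)S/(4σ).
T⁴ = 0.480·2810/(4·5.67×10⁻⁸) = 5.947×10⁹ K⁴.
T = (5.947×10⁹)^(1/4).

T ≈ 278 K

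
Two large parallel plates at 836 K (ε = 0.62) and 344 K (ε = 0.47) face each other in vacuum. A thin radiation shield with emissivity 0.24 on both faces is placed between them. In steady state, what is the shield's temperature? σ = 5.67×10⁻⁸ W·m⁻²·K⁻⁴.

T_s ≈ 716 K

In steady state the net flux on the hot side equals that on the cold side.
σ(T₁⁴−T_s⁴)/D₁ = σ(T_s⁴−T₂⁴)/D₂, with D₁ = 1/ε₁+1/ε_s−1 = 4.780, D₂ = 1/ε_s+1/ε₂−1 = 5.294.
Solve for T_s⁴: T_s⁴ = (D₂·T₁⁴ + D₁·T₂⁴)/(D₁+D₂) = 2.634×10¹¹ K⁴.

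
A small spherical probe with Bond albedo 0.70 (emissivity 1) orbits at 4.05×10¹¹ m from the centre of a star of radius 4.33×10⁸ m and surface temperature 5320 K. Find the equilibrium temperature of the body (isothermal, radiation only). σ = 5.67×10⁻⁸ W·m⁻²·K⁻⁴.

T ≈ 91.0 K

The star's surface emits σT_*⁴; at distance d the flux is S = σT_*⁴(R_*/d)².
S = 5.67×10⁻⁸·(5320)⁴·(4.33×10⁸/4.05×10¹¹)² = 51.92 W/m².
For an isothermal sphere T⁴ = (1−a)S/(4σ) = 6.867×10⁷ K⁴.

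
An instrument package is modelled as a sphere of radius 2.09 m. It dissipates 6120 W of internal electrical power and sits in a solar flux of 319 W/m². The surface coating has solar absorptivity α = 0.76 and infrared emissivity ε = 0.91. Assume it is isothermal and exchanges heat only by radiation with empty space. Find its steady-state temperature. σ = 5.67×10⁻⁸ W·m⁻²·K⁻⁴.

At steady state, absorbed solar power + internal power = radiated power.
Absorbed: α·S·A_cross = 0.76·319·13.72 = 3327 W (cross-section πr²).
Total input = 3327 + 6120 = 9447 W.
Radiated: εσ·A_surf·T⁴ with A_surf = 4πr² = 54.89 m².
T⁴ = 9447/(0.91·5.67×10⁻⁸·54.89) = 3.336×10⁹ K⁴.

T ≈ 240 K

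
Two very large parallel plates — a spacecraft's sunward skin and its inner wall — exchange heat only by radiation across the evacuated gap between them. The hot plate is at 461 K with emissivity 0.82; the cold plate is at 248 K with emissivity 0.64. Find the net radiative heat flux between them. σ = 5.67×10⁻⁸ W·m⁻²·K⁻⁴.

For two infinite grey parallel plates, q = σ(T₁⁴ − T₂⁴)/(1/ε₁ + 1/ε₂ − 1).
T₁⁴ − T₂⁴ = 4.517×10¹⁰ − 3.783×10⁹ = 4.138×10¹⁰ K⁴.
1/ε₁ + 1/ε₂ − 1 = 1.220 + 1.562 − 1 = 1.782.
q = 5.67×10⁻⁸ × 4.138×10¹⁰ / 1.782.

q ≈ 1320 W/m²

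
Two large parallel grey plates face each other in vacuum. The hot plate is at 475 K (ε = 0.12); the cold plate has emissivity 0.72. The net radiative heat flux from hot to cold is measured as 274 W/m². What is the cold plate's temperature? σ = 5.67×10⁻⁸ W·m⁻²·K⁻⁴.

q = σ(T₁⁴ − T₂⁴)/(1/ε₁ + 1/ε₂ − 1); denominator = 8.722.
T₂⁴ = T₁⁴ − q·(1/ε₁+1/ε₂−1)/σ = 5.091×10¹⁰ − 274·8.722/5.67×10⁻⁸
    = 8.757×10⁹ K⁴.

T₂ ≈ 306 K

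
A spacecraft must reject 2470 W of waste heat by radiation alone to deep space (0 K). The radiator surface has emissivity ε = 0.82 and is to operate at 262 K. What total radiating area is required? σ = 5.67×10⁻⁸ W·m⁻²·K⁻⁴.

A ≈ 11.3 m²

P = εσA T⁴ ⇒ A = P/(εσT⁴).
T⁴ = 4.712×10⁹ K⁴.
A = 2470/(0.82 × 5.67×10⁻⁸ × 4.712×10⁹).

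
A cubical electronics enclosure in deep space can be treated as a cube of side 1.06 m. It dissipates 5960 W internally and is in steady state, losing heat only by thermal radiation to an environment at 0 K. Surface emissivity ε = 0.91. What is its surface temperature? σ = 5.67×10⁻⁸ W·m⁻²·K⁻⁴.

T ≈ 362 K

Steady state: internal power = radiated power, P = εσA T⁴.
Radiating area A = 6L² = 6.742 m².
T⁴ = P/(εσA) = 5960/(0.91·5.67×10⁻⁸·6.742) = 1.713×10¹⁰ K⁴.
T = (1.713×10¹⁰)^(1/4).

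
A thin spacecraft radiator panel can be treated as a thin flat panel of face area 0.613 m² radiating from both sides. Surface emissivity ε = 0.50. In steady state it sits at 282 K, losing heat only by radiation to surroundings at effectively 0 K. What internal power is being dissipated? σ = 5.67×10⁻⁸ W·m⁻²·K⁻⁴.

Steady state: P = εσA T⁴.
A = 2·0.613 = 1.226 m²; T⁴ = (282)⁴ = 6.324×10⁹ K⁴.
P = 0.50 × 5.67×10⁻⁸ × 1.226 × 6.324×10⁹.

P ≈ 220 W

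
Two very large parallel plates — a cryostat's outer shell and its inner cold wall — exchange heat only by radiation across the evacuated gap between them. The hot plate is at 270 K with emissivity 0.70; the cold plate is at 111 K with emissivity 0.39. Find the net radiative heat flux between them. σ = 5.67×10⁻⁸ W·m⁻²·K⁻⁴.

q ≈ 97.8 W/m²

For two infinite grey parallel plates, q = σ(T₁⁴ − T₂⁴)/(1/ε₁ + 1/ε₂ − 1).
T₁⁴ − T₂⁴ = 5.314×10⁹ − 1.518×10⁸ = 5.163×10⁹ K⁴.
1/ε₁ + 1/ε₂ − 1 = 1.429 + 2.564 − 1 = 2.993.
q = 5.67×10⁻⁸ × 5.163×10⁹ / 2.993.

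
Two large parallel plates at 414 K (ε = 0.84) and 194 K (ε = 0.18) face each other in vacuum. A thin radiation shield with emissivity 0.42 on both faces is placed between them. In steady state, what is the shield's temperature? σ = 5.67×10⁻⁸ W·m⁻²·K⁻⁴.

T_s ≈ 384 K

In steady state the net flux on the hot side equals that on the cold side.
σ(T₁⁴−T_s⁴)/D₁ = σ(T_s⁴−T₂⁴)/D₂, with D₁ = 1/ε₁+1/ε_s−1 = 2.571, D₂ = 1/ε_s+1/ε₂−1 = 6.937.
Solve for T_s⁴: T_s⁴ = (D₂·T₁⁴ + D₁·T₂⁴)/(D₁+D₂) = 2.181×10¹⁰ K⁴.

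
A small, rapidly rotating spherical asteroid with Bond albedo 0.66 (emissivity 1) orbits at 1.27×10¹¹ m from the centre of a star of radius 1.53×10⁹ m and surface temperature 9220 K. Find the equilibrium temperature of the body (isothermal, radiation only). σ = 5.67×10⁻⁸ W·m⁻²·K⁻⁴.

The star's surface emits σT_*⁴; at distance d the flux is S = σT_*⁴(R_*/d)².
S = 5.67×10⁻⁸·(9220)⁴·(1.53×10⁹/1.27×10¹¹)² = 59470 W/m².
For an isothermal sphere T⁴ = (1−a)S/(4σ) = 8.915×10¹⁰ K⁴.

T ≈ 546 K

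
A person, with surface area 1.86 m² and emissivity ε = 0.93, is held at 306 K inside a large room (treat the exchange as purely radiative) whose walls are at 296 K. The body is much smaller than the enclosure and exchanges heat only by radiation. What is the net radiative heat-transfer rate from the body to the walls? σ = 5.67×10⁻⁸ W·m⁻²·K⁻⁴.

For a small grey body in a large enclosure: P_net = εσA(T_body⁴ − T_wall⁴).
A = 1.86 m²; T_body⁴ − T_wall⁴ = 8.768×10⁹ − 7.677×10⁹ = 1.091×10⁹ K⁴.
|P_net| = 0.93·5.67×10⁻⁸·1.860·1.091×10⁹.

P_net ≈ 107 W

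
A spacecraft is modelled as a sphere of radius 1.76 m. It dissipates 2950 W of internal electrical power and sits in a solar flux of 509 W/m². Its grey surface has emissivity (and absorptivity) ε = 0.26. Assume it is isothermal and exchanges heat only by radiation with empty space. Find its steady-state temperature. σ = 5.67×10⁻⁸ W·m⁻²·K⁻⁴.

T ≈ 293 K

At steady state, absorbed solar power + internal power = radiated power.
Absorbed: α·S·A_cross = 0.26·509·9.731 = 1288 W (cross-section πr²).
Total input = 1288 + 2950 = 4238 W.
Radiated: εσ·A_surf·T⁴ with A_surf = 4πr² = 38.93 m².
T⁴ = 4238/(0.26·5.67×10⁻⁸·38.93) = 7.385×10⁹ K⁴.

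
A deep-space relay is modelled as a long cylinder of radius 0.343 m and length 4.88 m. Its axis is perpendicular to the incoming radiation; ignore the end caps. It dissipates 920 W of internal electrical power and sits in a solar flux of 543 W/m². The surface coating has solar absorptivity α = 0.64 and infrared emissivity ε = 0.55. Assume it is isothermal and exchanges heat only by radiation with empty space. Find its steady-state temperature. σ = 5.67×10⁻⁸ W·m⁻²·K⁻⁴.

At steady state, absorbed solar power + internal power = radiated power.
Absorbed: α·S·A_cross = 0.64·543·3.348 = 1163 W (cross-section 2rL).
Total input = 1163 + 920 = 2083 W.
Radiated: εσ·A_surf·T⁴ with A_surf = 2πrL = 10.52 m².
T⁴ = 2083/(0.55·5.67×10⁻⁸·10.52) = 6.352×10⁹ K⁴.

T ≈ 282 K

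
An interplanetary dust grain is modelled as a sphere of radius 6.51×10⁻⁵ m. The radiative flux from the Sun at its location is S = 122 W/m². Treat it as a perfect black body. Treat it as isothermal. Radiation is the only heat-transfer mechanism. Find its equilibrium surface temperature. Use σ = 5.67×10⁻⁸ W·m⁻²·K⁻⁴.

T ≈ 152 K

At equilibrium, absorbed power = emitted power.
Absorbing cross-section = πr² = 1.331×10⁻⁸ m²; emitting surface = 4πr² = 5.326×10⁻⁸ m² (ratio 4).
S·A_cross = εσ·A_surf·T⁴  ⇒  T⁴ = S/(4σ).
T⁴ = 1.00·122/(4·5.67×10⁻⁸) = 5.379×10⁸ K⁴.
T = (5.379×10⁸)^(1/4).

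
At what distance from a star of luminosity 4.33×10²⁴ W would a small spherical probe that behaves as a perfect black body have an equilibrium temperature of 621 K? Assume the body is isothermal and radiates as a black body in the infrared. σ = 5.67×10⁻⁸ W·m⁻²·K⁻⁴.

For an isothermal black-emitting sphere, (1−a)S·πr² = σ·4πr²·T⁴ ⇒ S = 4σT⁴/(1−a).
S = 4·5.67×10⁻⁸·(621)⁴/1.00 = 33730 W/m².
Flux falls as S = L/(4πd²), so d = √(L/(4πS)) = √(4.33×10²⁴/(4π·33730)).

d ≈ 3.20×10⁹ m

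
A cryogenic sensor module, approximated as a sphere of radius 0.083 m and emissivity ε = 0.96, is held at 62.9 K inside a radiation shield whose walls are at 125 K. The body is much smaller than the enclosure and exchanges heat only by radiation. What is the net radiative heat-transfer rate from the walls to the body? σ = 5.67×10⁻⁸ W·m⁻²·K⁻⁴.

For a small grey body in a large enclosure: P_net = εσA(T_body⁴ − T_wall⁴).
A = 4πr² = 0.08657 m²; T_body⁴ − T_wall⁴ = 1.565×10⁷ − 2.441×10⁸ = -2.285×10⁸ K⁴.
|P_net| = 0.96·5.67×10⁻⁸·0.08657·2.285×10⁸.

P_net ≈ 1.08 W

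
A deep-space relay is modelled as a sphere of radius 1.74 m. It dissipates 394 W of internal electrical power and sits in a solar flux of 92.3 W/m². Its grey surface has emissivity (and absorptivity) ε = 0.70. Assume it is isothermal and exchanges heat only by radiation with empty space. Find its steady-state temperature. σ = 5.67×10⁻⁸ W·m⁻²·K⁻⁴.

T ≈ 161 K

At steady state, absorbed solar power + internal power = radiated power.
Absorbed: α·S·A_cross = 0.70·92.3·9.511 = 614.5 W (cross-section πr²).
Total input = 614.5 + 394 = 1009 W.
Radiated: εσ·A_surf·T⁴ with A_surf = 4πr² = 38.05 m².
T⁴ = 1009/(0.70·5.67×10⁻⁸·38.05) = 6.679×10⁸ K⁴.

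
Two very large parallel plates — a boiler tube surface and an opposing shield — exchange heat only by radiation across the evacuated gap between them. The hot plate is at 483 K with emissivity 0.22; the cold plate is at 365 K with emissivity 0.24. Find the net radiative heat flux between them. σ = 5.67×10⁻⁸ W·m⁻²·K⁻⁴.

For two infinite grey parallel plates, q = σ(T₁⁴ − T₂⁴)/(1/ε₁ + 1/ε₂ − 1).
T₁⁴ − T₂⁴ = 5.442×10¹⁰ − 1.775×10¹⁰ = 3.667×10¹⁰ K⁴.
1/ε₁ + 1/ε₂ − 1 = 4.545 + 4.167 − 1 = 7.712.
q = 5.67×10⁻⁸ × 3.667×10¹⁰ / 7.712.

q ≈ 270 W/m²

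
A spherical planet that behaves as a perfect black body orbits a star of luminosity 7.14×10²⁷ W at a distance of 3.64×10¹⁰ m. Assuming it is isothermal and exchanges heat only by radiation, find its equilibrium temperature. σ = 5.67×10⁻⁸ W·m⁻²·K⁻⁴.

T ≈ 1170 K

First find the stellar flux at distance d: S = L/(4πd²) = 7.14×10²⁷/(4π·(3.64×10¹⁰)²) = 4.288×10⁵ W/m².
For an isothermal sphere, absorbed (1−a)S·πr² = emitted σ·4πr²·T⁴, so T⁴ = (1−a)S/(4σ).
T⁴ = 1.00·4.288×10⁵/(4·5.67×10⁻⁸) = 1.891×10¹² K⁴.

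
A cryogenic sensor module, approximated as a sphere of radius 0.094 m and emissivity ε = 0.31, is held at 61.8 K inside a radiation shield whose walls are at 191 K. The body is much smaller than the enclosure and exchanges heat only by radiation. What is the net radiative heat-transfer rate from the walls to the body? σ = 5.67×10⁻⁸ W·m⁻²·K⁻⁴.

For a small grey body in a large enclosure: P_net = εσA(T_body⁴ − T_wall⁴).
A = 4πr² = 0.1110 m²; T_body⁴ − T_wall⁴ = 1.459×10⁷ − 1.331×10⁹ = -1.316×10⁹ K⁴.
|P_net| = 0.31·5.67×10⁻⁸·0.1110·1.316×10⁹.

P_net ≈ 2.57 W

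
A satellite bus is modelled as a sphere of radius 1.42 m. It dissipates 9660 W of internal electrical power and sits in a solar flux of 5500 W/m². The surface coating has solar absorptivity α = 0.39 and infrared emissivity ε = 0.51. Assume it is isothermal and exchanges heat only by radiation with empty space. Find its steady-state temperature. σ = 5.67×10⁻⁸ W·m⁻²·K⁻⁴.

T ≈ 422 K

At steady state, absorbed solar power + internal power = radiated power.
Absorbed: α·S·A_cross = 0.39·5500·6.335 = 13590 W (cross-section πr²).
Total input = 13590 + 9660 = 23250 W.
Radiated: εσ·A_surf·T⁴ with A_surf = 4πr² = 25.34 m².
T⁴ = 23250/(0.51·5.67×10⁻⁸·25.34) = 3.173×10¹⁰ K⁴.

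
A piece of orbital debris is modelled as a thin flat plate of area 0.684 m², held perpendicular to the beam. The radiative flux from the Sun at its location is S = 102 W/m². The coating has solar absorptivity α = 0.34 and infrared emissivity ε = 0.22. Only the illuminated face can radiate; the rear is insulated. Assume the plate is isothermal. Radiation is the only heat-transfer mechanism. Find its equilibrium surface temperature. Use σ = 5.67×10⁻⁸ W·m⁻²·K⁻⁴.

T ≈ 230 K

At equilibrium, absorbed power = emitted power.
Absorbing cross-section = A = 0.6840 m²; emitting surface = A = 0.6840 m² (ratio 1).
αS·A_cross = εσ·A_surf·T⁴  ⇒  T⁴ = αS/(ε·1σ).
T⁴ = 0.340·102/(0.22·1·5.67×10⁻⁸) = 2.780×10⁹ K⁴.
T = (2.780×10⁹)^(1/4).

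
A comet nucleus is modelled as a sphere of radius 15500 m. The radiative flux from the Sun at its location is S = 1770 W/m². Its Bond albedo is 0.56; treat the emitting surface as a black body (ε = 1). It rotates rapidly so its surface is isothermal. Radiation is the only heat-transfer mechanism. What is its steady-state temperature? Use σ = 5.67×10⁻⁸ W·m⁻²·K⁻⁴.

T ≈ 242 K

At equilibrium, absorbed power = emitted power.
Absorbing cross-section = πr² = 7.548×10⁸ m²; emitting surface = 4πr² = 3.019×10⁹ m² (ratio 4).
(1−a)S·A_cross = εσ·A_surf·T⁴  ⇒  T⁴ = (1−a)S/(4σ).
T⁴ = 0.440·1770/(4·5.67×10⁻⁸) = 3.434×10⁹ K⁴.
T = (3.434×10⁹)^(1/4).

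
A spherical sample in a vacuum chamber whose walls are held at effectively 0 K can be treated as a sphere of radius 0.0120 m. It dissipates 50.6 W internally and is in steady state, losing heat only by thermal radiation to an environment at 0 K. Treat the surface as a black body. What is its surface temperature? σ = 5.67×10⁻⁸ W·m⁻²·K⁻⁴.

Steady state: internal power = radiated power, P = εσA T⁴.
Radiating area A = 4πr² = 0.001810 m².
T⁴ = P/(εσA) = 50.6/(1.0·5.67×10⁻⁸·0.001810) = 4.932×10¹¹ K⁴.
T = (4.932×10¹¹)^(1/4).

T ≈ 838 K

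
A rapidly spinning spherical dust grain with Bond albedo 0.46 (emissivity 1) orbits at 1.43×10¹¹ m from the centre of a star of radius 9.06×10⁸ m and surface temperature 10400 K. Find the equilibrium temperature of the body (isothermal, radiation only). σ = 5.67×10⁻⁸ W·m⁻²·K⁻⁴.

The star's surface emits σT_*⁴; at distance d the flux is S = σT_*⁴(R_*/d)².
S = 5.67×10⁻⁸·(10400)⁴·(9.06×10⁸/1.43×10¹¹)² = 26630 W/m².
For an isothermal sphere T⁴ = (1−a)S/(4σ) = 6.339×10¹⁰ K⁴.

T ≈ 502 K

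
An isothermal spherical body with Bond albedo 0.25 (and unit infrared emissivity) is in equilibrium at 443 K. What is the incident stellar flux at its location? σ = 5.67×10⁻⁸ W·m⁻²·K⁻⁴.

S ≈ 11600 W/m²

(1−a)S·πr² = σ·4πr²·T⁴ ⇒ S = 4σT⁴/(1−a).
S = 4·5.67×10⁻⁸·3.851×10¹⁰/0.750.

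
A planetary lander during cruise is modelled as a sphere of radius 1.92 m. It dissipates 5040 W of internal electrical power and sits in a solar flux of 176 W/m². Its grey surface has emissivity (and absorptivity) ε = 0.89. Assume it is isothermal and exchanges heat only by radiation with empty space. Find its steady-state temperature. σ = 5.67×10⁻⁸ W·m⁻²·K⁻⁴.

T ≈ 233 K

At steady state, absorbed solar power + internal power = radiated power.
Absorbed: α·S·A_cross = 0.89·176·11.58 = 1814 W (cross-section πr²).
Total input = 1814 + 5040 = 6854 W.
Radiated: εσ·A_surf·T⁴ with A_surf = 4πr² = 46.32 m².
T⁴ = 6854/(0.89·5.67×10⁻⁸·46.32) = 2.932×10⁹ K⁴.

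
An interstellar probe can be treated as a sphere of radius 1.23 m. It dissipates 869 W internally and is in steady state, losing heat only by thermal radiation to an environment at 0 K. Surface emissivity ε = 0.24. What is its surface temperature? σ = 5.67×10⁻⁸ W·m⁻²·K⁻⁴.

T ≈ 241 K

Steady state: internal power = radiated power, P = εσA T⁴.
Radiating area A = 4πr² = 19.01 m².
T⁴ = P/(εσA) = 869/(0.24·5.67×10⁻⁸·19.01) = 3.359×10⁹ K⁴.
T = (3.359×10⁹)^(1/4).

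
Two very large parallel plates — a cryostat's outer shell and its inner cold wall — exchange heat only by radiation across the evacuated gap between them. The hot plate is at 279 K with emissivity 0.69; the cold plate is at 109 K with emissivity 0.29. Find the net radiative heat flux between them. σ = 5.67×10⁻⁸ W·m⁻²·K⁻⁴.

For two infinite grey parallel plates, q = σ(T₁⁴ − T₂⁴)/(1/ε₁ + 1/ε₂ − 1).
T₁⁴ − T₂⁴ = 6.059×10⁹ − 1.412×10⁸ = 5.918×10⁹ K⁴.
1/ε₁ + 1/ε₂ − 1 = 1.449 + 3.448 − 1 = 3.898.
q = 5.67×10⁻⁸ × 5.918×10⁹ / 3.898.

q ≈ 86.1 W/m²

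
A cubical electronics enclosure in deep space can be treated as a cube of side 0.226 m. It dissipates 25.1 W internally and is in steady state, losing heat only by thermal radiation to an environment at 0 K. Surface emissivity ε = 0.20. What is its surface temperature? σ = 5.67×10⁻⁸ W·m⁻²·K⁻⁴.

Steady state: internal power = radiated power, P = εσA T⁴.
Radiating area A = 6L² = 0.3065 m².
T⁴ = P/(εσA) = 25.1/(0.20·5.67×10⁻⁸·0.3065) = 7.223×10⁹ K⁴.
T = (7.223×10⁹)^(1/4).

T ≈ 292 K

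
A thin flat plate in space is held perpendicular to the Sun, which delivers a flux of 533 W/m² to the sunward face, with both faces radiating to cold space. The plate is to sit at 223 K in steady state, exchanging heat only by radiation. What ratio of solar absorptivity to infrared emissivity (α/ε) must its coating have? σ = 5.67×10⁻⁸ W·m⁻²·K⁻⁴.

α/ε ≈ 0.526

Balance: αS·A = εσ·2A·T⁴ ⇒ α/ε = 2σT⁴/S.
α/ε = 2·5.67×10⁻⁸·(223)⁴/533 = 2·5.67×10⁻⁸·2.473×10⁹/533.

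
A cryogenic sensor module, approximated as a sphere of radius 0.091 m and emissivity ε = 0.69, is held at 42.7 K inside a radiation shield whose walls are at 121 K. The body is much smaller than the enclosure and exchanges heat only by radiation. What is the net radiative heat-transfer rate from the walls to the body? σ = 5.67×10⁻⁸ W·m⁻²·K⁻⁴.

For a small grey body in a large enclosure: P_net = εσA(T_body⁴ − T_wall⁴).
A = 4πr² = 0.1041 m²; T_body⁴ − T_wall⁴ = 3.324×10⁶ − 2.144×10⁸ = -2.110×10⁸ K⁴.
|P_net| = 0.69·5.67×10⁻⁸·0.1041·2.110×10⁸.

P_net ≈ 0.859 W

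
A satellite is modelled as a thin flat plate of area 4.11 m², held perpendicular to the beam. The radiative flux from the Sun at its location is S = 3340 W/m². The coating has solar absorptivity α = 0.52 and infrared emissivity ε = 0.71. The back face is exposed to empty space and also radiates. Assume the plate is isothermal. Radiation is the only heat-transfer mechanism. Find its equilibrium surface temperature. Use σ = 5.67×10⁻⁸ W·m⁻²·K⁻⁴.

At equilibrium, absorbed power = emitted power.
Absorbing cross-section = A = 4.110 m²; emitting surface = 2A = 8.220 m² (ratio 2).
αS·A_cross = εσ·A_surf·T⁴  ⇒  T⁴ = αS/(ε·2σ).
T⁴ = 0.520·3340/(0.71·2·5.67×10⁻⁸) = 2.157×10¹⁰ K⁴.
T = (2.157×10¹⁰)^(1/4).

T ≈ 383 K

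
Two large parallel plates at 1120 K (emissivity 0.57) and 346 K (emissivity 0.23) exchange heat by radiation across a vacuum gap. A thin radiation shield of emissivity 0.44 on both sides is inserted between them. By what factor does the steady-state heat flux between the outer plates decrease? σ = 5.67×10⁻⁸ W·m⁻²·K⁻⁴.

Without shield: q₀ = σΔ(T⁴)/(1/ε₁+1/ε₂−1) with denominator 5.102.
With shield the two gaps are in series; the resistances add: (1/ε₁+1/ε_s−1)+(1/ε_s+1/ε₂−1) = 3.027+5.621 = 8.648.
Heat-flux ratio q₀/q = 8.648/5.102.

factor ≈ 1.69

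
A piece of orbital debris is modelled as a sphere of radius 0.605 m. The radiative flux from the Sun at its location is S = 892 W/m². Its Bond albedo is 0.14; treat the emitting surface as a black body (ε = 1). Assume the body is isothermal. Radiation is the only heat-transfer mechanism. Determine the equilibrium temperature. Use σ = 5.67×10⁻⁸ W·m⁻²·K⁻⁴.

T ≈ 241 K

At equilibrium, absorbed power = emitted power.
Absorbing cross-section = πr² = 1.150 m²; emitting surface = 4πr² = 4.600 m² (ratio 4).
(1−a)S·A_cross = εσ·A_surf·T⁴  ⇒  T⁴ = (1−a)S/(4σ).
T⁴ = 0.860·892/(4·5.67×10⁻⁸) = 3.382×10⁹ K⁴.
T = (3.382×10⁹)^(1/4).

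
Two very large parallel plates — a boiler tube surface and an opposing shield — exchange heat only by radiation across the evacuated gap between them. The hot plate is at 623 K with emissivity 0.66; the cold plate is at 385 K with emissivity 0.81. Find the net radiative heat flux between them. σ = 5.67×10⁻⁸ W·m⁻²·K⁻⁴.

For two infinite grey parallel plates, q = σ(T₁⁴ − T₂⁴)/(1/ε₁ + 1/ε₂ − 1).
T₁⁴ − T₂⁴ = 1.506×10¹¹ − 2.197×10¹⁰ = 1.287×10¹¹ K⁴.
1/ε₁ + 1/ε₂ − 1 = 1.515 + 1.235 − 1 = 1.750.
q = 5.67×10⁻⁸ × 1.287×10¹¹ / 1.750.

q ≈ 4170 W/m²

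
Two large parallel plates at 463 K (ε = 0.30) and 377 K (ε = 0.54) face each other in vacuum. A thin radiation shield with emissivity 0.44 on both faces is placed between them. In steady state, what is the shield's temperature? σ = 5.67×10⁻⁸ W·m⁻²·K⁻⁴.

T_s ≈ 418 K

In steady state the net flux on the hot side equals that on the cold side.
σ(T₁⁴−T_s⁴)/D₁ = σ(T_s⁴−T₂⁴)/D₂, with D₁ = 1/ε₁+1/ε_s−1 = 4.606, D₂ = 1/ε_s+1/ε₂−1 = 3.125.
Solve for T_s⁴: T_s⁴ = (D₂·T₁⁴ + D₁·T₂⁴)/(D₁+D₂) = 3.061×10¹⁰ K⁴.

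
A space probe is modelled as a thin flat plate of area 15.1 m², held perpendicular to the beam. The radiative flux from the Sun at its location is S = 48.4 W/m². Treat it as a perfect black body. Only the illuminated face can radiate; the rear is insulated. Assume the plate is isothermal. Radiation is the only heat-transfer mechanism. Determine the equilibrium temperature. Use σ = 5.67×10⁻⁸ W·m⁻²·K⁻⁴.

T ≈ 171 K

At equilibrium, absorbed power = emitted power.
Absorbing cross-section = A = 15.10 m²; emitting surface = A = 15.10 m² (ratio 1).
S·A_cross = εσ·A_surf·T⁴  ⇒  T⁴ = S/(1σ).
T⁴ = 1.00·48.4/(1·5.67×10⁻⁸) = 8.536×10⁸ K⁴.
T = (8.536×10⁸)^(1/4).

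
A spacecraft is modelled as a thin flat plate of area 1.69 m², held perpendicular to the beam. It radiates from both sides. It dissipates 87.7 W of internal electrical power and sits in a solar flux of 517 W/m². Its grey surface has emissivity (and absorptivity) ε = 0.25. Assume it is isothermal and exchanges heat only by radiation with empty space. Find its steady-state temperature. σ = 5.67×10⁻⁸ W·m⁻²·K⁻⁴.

T ≈ 283 K

At steady state, absorbed solar power + internal power = radiated power.
Absorbed: α·S·A_cross = 0.25·517·1.690 = 218.4 W (cross-section A).
Total input = 218.4 + 87.7 = 306.1 W.
Radiated: εσ·A_surf·T⁴ with A_surf = 2A = 3.380 m².
T⁴ = 306.1/(0.25·5.67×10⁻⁸·3.380) = 6.390×10⁹ K⁴.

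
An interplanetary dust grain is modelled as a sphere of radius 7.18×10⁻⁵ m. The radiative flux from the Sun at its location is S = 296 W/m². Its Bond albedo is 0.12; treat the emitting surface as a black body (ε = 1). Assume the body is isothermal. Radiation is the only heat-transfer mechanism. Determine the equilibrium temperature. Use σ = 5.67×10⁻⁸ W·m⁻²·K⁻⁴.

At equilibrium, absorbed power = emitted power.
Absorbing cross-section = πr² = 1.620×10⁻⁸ m²; emitting surface = 4πr² = 6.478×10⁻⁸ m² (ratio 4).
(1−a)S·A_cross = εσ·A_surf·T⁴  ⇒  T⁴ = (1−a)S/(4σ).
T⁴ = 0.880·296/(4·5.67×10⁻⁸) = 1.149×10⁹ K⁴.
T = (1.149×10⁹)^(1/4).

T ≈ 184 K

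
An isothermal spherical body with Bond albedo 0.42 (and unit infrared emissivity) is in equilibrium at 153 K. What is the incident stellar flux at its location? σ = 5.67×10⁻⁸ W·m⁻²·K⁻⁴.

(1−a)S·πr² = σ·4πr²·T⁴ ⇒ S = 4σT⁴/(1−a).
S = 4·5.67×10⁻⁸·5.480×10⁸/0.580.

S ≈ 214 W/m²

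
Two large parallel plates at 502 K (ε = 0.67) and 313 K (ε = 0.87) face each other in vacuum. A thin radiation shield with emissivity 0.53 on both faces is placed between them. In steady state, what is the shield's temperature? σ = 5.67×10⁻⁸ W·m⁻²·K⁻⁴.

In steady state the net flux on the hot side equals that on the cold side.
σ(T₁⁴−T_s⁴)/D₁ = σ(T_s⁴−T₂⁴)/D₂, with D₁ = 1/ε₁+1/ε_s−1 = 2.379, D₂ = 1/ε_s+1/ε₂−1 = 2.036.
Solve for T_s⁴: T_s⁴ = (D₂·T₁⁴ + D₁·T₂⁴)/(D₁+D₂) = 3.446×10¹⁰ K⁴.

T_s ≈ 431 K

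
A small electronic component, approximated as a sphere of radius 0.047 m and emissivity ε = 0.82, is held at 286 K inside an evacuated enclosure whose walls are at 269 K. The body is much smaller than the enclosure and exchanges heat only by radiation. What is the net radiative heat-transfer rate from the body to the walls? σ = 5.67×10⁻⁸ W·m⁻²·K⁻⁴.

P_net ≈ 1.88 W

For a small grey body in a large enclosure: P_net = εσA(T_body⁴ − T_wall⁴).
A = 4πr² = 0.02776 m²; T_body⁴ − T_wall⁴ = 6.691×10⁹ − 5.236×10⁹ = 1.454×10⁹ K⁴.
|P_net| = 0.82·5.67×10⁻⁸·0.02776·1.454×10⁹.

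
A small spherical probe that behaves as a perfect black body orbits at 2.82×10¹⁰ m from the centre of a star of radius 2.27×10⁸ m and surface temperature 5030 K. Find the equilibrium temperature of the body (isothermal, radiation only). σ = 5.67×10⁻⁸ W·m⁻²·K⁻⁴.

T ≈ 319 K

The star's surface emits σT_*⁴; at distance d the flux is S = σT_*⁴(R_*/d)².
S = 5.67×10⁻⁸·(5030)⁴·(2.27×10⁸/2.82×10¹⁰)² = 2352 W/m².
For an isothermal sphere T⁴ = (1−a)S/(4σ) = 1.037×10¹⁰ K⁴.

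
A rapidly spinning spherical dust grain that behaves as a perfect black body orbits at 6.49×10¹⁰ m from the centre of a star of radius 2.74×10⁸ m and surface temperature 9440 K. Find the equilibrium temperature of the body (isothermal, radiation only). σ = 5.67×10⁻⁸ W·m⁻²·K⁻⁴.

T ≈ 434 K

The star's surface emits σT_*⁴; at distance d the flux is S = σT_*⁴(R_*/d)².
S = 5.67×10⁻⁸·(9440)⁴·(2.74×10⁸/6.49×10¹⁰)² = 8026 W/m².
For an isothermal sphere T⁴ = (1−a)S/(4σ) = 3.539×10¹⁰ K⁴.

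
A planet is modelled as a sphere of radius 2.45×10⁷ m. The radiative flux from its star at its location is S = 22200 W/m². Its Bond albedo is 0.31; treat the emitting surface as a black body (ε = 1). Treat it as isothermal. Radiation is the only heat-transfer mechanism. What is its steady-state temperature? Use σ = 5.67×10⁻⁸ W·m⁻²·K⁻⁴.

At equilibrium, absorbed power = emitted power.
Absorbing cross-section = πr² = 1.886×10¹⁵ m²; emitting surface = 4πr² = 7.543×10¹⁵ m² (ratio 4).
(1−a)S·A_cross = εσ·A_surf·T⁴  ⇒  T⁴ = (1−a)S/(4σ).
T⁴ = 0.690·22200/(4·5.67×10⁻⁸) = 6.754×10¹⁰ K⁴.
T = (6.754×10¹⁰)^(1/4).

T ≈ 510 K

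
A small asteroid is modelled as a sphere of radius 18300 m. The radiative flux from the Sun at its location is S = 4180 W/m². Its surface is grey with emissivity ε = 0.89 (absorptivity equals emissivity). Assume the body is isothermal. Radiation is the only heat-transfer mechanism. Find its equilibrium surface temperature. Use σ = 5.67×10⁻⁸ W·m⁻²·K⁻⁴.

At equilibrium, absorbed power = emitted power.
Absorbing cross-section = πr² = 1.052×10⁹ m²; emitting surface = 4πr² = 4.208×10⁹ m² (ratio 4).
εS·A_cross = εσ·A_surf·T⁴  ⇒  T⁴ = S/(4σ)   (ε cancels).
T⁴ = 4180/(4·5.67×10⁻⁸) = 1.843×10¹⁰ K⁴.
T = (1.843×10¹⁰)^(1/4).

T ≈ 368 K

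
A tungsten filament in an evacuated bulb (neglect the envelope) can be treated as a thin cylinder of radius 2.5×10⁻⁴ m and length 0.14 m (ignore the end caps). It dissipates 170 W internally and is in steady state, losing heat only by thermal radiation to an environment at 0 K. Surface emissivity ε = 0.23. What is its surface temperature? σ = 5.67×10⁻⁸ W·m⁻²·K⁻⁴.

Steady state: internal power = radiated power, P = εσA T⁴.
Radiating area A = 2πrL = 2.199×10⁻⁴ m².
T⁴ = P/(εσA) = 170/(0.23·5.67×10⁻⁸·2.199×10⁻⁴) = 5.928×10¹³ K⁴.
T = (5.928×10¹³)^(1/4).

T ≈ 2770 K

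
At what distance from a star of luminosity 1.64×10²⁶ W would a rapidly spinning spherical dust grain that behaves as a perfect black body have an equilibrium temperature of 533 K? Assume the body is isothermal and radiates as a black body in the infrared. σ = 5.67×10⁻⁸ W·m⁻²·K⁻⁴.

d ≈ 2.67×10¹⁰ m

For an isothermal black-emitting sphere, (1−a)S·πr² = σ·4πr²·T⁴ ⇒ S = 4σT⁴/(1−a).
S = 4·5.67×10⁻⁸·(533)⁴/1.00 = 18300 W/m².
Flux falls as S = L/(4πd²), so d = √(L/(4πS)) = √(1.64×10²⁶/(4π·18300)).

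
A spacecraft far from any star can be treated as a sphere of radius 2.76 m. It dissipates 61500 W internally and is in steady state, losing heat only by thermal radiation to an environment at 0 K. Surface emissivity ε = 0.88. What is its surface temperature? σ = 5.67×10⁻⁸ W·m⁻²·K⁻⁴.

Steady state: internal power = radiated power, P = εσA T⁴.
Radiating area A = 4πr² = 95.73 m².
T⁴ = P/(εσA) = 61500/(0.88·5.67×10⁻⁸·95.73) = 1.288×10¹⁰ K⁴.
T = (1.288×10¹⁰)^(1/4).

T ≈ 337 K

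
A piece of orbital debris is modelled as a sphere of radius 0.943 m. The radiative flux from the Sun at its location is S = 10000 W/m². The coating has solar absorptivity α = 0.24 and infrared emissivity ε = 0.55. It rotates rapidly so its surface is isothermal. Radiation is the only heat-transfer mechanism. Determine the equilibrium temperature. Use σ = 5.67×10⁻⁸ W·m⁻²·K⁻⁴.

At equilibrium, absorbed power = emitted power.
Absorbing cross-section = πr² = 2.794 m²; emitting surface = 4πr² = 11.17 m² (ratio 4).
αS·A_cross = εσ·A_surf·T⁴  ⇒  T⁴ = αS/(ε·4σ).
T⁴ = 0.240·10000/(0.55·4·5.67×10⁻⁸) = 1.924×10¹⁰ K⁴.
T = (1.924×10¹⁰)^(1/4).

T ≈ 372 K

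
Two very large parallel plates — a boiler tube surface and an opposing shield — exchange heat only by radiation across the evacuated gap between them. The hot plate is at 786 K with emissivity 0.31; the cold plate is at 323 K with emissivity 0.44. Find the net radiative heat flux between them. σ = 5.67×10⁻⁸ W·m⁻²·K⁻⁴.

For two infinite grey parallel plates, q = σ(T₁⁴ − T₂⁴)/(1/ε₁ + 1/ε₂ − 1).
T₁⁴ − T₂⁴ = 3.817×10¹¹ − 1.088×10¹⁰ = 3.708×10¹¹ K⁴.
1/ε₁ + 1/ε₂ − 1 = 3.226 + 2.273 − 1 = 4.499.
q = 5.67×10⁻⁸ × 3.708×10¹¹ / 4.499.

q ≈ 4670 W/m²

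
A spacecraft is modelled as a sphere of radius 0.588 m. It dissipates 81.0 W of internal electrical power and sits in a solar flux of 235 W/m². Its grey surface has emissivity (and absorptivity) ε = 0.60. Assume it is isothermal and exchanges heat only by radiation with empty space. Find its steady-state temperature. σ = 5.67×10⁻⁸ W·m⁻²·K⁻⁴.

T ≈ 200 K

At steady state, absorbed solar power + internal power = radiated power.
Absorbed: α·S·A_cross = 0.60·235·1.086 = 153.2 W (cross-section πr²).
Total input = 153.2 + 81.0 = 234.2 W.
Radiated: εσ·A_surf·T⁴ with A_surf = 4πr² = 4.345 m².
T⁴ = 234.2/(0.60·5.67×10⁻⁸·4.345) = 1.584×10⁹ K⁴.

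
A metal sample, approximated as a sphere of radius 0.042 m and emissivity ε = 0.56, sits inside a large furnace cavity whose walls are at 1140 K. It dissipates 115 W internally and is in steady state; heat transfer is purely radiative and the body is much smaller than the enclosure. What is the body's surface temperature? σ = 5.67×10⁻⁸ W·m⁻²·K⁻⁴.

T ≈ 1170 K

For a small grey body in a large enclosure, net radiated power = εσA(T⁴ − T_w⁴).
Steady state: P = εσA(T⁴ − T_w⁴) with A = 4πr² = 0.02217 m².
T⁴ = P/(εσA) + T_w⁴ = 115/(0.56·5.67×10⁻⁸·0.02217) + (1140)⁴
    = 1.634×10¹¹ + 1.689×10¹² = 1.852×10¹² K⁴.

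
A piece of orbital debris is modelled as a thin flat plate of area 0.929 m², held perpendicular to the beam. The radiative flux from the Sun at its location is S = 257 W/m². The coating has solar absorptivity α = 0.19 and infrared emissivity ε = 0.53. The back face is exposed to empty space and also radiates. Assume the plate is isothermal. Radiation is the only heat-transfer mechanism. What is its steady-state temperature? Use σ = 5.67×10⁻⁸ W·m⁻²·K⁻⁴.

T ≈ 169 K

At equilibrium, absorbed power = emitted power.
Absorbing cross-section = A = 0.9290 m²; emitting surface = 2A = 1.858 m² (ratio 2).
αS·A_cross = εσ·A_surf·T⁴  ⇒  T⁴ = αS/(ε·2σ).
T⁴ = 0.190·257/(0.53·2·5.67×10⁻⁸) = 8.125×10⁸ K⁴.
T = (8.125×10⁸)^(1/4).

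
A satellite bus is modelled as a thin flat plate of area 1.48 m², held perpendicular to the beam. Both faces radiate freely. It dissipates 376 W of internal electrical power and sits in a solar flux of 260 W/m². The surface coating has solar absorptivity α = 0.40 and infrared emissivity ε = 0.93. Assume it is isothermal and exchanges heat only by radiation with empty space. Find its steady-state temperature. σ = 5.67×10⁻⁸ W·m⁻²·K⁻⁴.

T ≈ 241 K

At steady state, absorbed solar power + internal power = radiated power.
Absorbed: α·S·A_cross = 0.40·260·1.480 = 153.9 W (cross-section A).
Total input = 153.9 + 376 = 529.9 W.
Radiated: εσ·A_surf·T⁴ with A_surf = 2A = 2.960 m².
T⁴ = 529.9/(0.93·5.67×10⁻⁸·2.960) = 3.395×10⁹ K⁴.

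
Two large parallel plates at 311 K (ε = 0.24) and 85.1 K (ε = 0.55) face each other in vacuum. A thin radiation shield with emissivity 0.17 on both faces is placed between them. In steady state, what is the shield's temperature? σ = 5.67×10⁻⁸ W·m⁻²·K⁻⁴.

In steady state the net flux on the hot side equals that on the cold side.
σ(T₁⁴−T_s⁴)/D₁ = σ(T_s⁴−T₂⁴)/D₂, with D₁ = 1/ε₁+1/ε_s−1 = 9.049, D₂ = 1/ε_s+1/ε₂−1 = 6.701.
Solve for T_s⁴: T_s⁴ = (D₂·T₁⁴ + D₁·T₂⁴)/(D₁+D₂) = 4.010×10⁹ K⁴.

T_s ≈ 252 K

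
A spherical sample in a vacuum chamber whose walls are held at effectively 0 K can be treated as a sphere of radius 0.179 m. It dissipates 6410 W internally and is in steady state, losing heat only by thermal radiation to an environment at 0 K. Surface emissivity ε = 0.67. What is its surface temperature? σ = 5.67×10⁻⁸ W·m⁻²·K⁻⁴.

Steady state: internal power = radiated power, P = εσA T⁴.
Radiating area A = 4πr² = 0.4026 m².
T⁴ = P/(εσA) = 6410/(0.67·5.67×10⁻⁸·0.4026) = 4.191×10¹¹ K⁴.
T = (4.191×10¹¹)^(1/4).

T ≈ 805 K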